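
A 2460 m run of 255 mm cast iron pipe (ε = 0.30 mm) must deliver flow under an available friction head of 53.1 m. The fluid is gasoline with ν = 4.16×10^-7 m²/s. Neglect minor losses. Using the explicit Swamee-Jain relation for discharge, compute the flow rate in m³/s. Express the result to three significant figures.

Swamee-Jain (Type II): Q = -0.965·√(gD⁵h_f/L)·ln[ε/(3.7D) + √(3.17ν²L/(gD³h_f))]
√(gD⁵h_f/L) = √(9.81·0.255⁵·53.1/2460) = 0.01511
ε/(3.7D) = 3.18×10^-4; √(3.17ν²L/(gD³h_f)) = 1.25×10^-5
Q = -0.965·0.01511·ln(3.305×10^-4) = 0.1169 m³/s
Check: V = 2.29 m/s, Re = 1.40×10^6, f = 0.02070, h_f = 53.3 m ≈ 53.1 m ✓

Q ≈ 0.117 m³/s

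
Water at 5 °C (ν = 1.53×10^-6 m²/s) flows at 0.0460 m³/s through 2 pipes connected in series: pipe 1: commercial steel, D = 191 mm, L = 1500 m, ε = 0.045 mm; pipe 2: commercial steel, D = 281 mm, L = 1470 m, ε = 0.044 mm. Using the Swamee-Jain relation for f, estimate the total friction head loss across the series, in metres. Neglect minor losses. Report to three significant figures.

Pipe 1: V = 1.605 m/s, Re = 2.00×10^5, ε/D = 2.36×10^-4, f = 0.01737, h_1 = f(L/D)V²/2g = 17.92 m
Pipe 2: V = 0.7417 m/s, Re = 1.36×10^5, ε/D = 1.57×10^-4, f = 0.01782, h_2 = f(L/D)V²/2g = 2.614 m
Series → Q common, losses add: H = Σh = 20.53 m

H ≈ 20.5 m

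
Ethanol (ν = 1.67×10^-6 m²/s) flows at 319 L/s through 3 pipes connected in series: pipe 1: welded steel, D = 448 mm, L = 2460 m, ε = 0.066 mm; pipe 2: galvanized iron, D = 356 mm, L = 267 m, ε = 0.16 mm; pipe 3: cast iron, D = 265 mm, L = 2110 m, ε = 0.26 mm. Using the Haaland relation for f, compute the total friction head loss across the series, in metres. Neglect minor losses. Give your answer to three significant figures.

H ≈ 293 m

Pipe 1: V = 2.024 m/s, Re = 5.43×10^5, ε/D = 1.47×10^-4, f = 0.01466, h_1 = f(L/D)V²/2g = 16.80 m
Pipe 2: V = 3.205 m/s, Re = 6.83×10^5, ε/D = 4.49×10^-4, f = 0.01702, h_2 = f(L/D)V²/2g = 6.682 m
Pipe 3: V = 5.784 m/s, Re = 9.18×10^5, ε/D = 9.81×10^-4, f = 0.01988, h_3 = f(L/D)V²/2g = 269.8 m
Series → Q common, losses add: H = Σh = 293.3 m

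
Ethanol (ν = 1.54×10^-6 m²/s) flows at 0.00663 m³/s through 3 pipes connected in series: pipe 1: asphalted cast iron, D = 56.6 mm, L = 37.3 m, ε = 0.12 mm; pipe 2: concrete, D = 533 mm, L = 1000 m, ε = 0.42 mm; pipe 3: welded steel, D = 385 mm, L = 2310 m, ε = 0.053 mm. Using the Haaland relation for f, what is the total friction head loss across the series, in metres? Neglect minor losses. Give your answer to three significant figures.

Pipe 1: V = 2.635 m/s, Re = 9.68×10^4, ε/D = 0.00212, f = 0.02533, h_1 = f(L/D)V²/2g = 5.909 m
Pipe 2: V = 0.02971 m/s, Re = 1.03×10^4, ε/D = 7.88×10^-4, f = 0.03166, h_2 = f(L/D)V²/2g = 0.002673 m
Pipe 3: V = 0.05695 m/s, Re = 1.42×10^4, ε/D = 1.38×10^-4, f = 0.02828, h_3 = f(L/D)V²/2g = 0.02805 m
Series → Q common, losses add: H = Σh = 5.939 m

H ≈ 5.94 m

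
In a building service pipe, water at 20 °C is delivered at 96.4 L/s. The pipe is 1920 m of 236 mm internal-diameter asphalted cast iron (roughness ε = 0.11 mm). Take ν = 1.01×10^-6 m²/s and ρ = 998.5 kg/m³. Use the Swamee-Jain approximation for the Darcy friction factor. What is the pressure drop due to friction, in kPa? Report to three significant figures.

Δp ≈ 346 kPa

V = 4Q/(πD²) = 4·0.0964/(π·0.236²) = 2.204 m/s
Re = VD/ν = 2.204·0.236/1.01×10^-6 = 5.15×10^5 → turbulent
ε/D = 0.11/236 = 4.66×10^-4
Swamee-Jain: f = 0.01753
h_f = f(L/D)V²/(2g) = 0.01753·(1920/0.236)·2.204²/(2·9.81) = 35.31 m
Δp = ρg·h_f = 998.5·9.81·35.31 = 345.9 kPa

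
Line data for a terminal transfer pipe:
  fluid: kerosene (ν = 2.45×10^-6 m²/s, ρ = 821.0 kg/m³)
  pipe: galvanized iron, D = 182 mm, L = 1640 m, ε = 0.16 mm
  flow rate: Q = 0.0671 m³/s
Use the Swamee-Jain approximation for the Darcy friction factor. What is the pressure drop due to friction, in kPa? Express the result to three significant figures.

V = 4Q/(πD²) = 4·0.0671/(π·0.182²) = 2.579 m/s
Re = VD/ν = 2.579·0.182/2.45×10^-6 = 1.92×10^5 → turbulent
ε/D = 0.16/182 = 8.79×10^-4
Swamee-Jain: f = 0.02076
h_f = f(L/D)V²/(2g) = 0.02076·(1640/0.182)·2.579²/(2·9.81) = 63.43 m
Δp = ρg·h_f = 821.0·9.81·63.43 = 510.9 kPa

Δp ≈ 511 kPa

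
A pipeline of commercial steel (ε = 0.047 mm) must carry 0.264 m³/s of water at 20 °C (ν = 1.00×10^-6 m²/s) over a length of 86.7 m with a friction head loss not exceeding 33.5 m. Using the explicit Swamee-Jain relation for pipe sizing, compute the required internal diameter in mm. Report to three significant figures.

Swamee-Jain (Type III): D = 0.66·[ε^1.25·(LQ²/(gh_f))^4.75 + ν·Q^9.4·(L/(gh_f))^5.2]^0.04
LQ²/(gh_f) = 0.01839; L/(gh_f) = 0.2638
Term 1 = ε^1.25·(…)^4.75 = 2.22×10^-14; Term 2 = ν·Q^9.4·(…)^5.2 = 3.58×10^-15
D = 0.66·(2.22×10^-14 + 3.58×10^-15)^0.04 = 0.1888 m = 189 mm
Check: V = 9.43 m/s, Re = 1.78×10^6, f = 0.01493, h_f = 31.1 m ≈ 33.5 m ✓

D ≈ 189 mm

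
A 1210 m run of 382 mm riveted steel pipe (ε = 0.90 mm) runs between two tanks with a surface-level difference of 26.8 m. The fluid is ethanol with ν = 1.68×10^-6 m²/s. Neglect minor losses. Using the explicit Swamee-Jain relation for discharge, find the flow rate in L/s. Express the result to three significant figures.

Q ≈ 297 L/s

Swamee-Jain (Type II): Q = -0.965·√(gD⁵h_f/L)·ln[ε/(3.7D) + √(3.17ν²L/(gD³h_f))]
√(gD⁵h_f/L) = √(9.81·0.382⁵·26.8/1210) = 0.04204
ε/(3.7D) = 6.37×10^-4; √(3.17ν²L/(gD³h_f)) = 2.72×10^-5
Q = -0.965·0.04204·ln(6.639×10^-4) = 0.2969 m³/s
Check: V = 2.59 m/s, Re = 5.89×10^5, f = 0.02485, h_f = 26.9 m ≈ 26.8 m ✓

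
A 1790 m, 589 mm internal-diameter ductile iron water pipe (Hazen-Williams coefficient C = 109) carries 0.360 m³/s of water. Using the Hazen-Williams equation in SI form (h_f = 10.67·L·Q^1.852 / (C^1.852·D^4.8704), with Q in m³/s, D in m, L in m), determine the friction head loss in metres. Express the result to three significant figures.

h_f = 10.67·1790·0.360^1.852 / (109^1.852·0.589^4.8704) = 6.392 m

h_f ≈ 6.39 m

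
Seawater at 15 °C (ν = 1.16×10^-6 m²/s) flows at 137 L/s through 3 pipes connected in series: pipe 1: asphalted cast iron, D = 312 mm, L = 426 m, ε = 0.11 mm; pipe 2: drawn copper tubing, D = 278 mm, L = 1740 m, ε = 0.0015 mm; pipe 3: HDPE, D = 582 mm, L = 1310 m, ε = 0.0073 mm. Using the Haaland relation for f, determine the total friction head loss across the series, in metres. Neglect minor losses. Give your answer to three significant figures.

H ≈ 25.2 m

Pipe 1: V = 1.792 m/s, Re = 4.82×10^5, ε/D = 3.53×10^-4, f = 0.01660, h_1 = f(L/D)V²/2g = 3.709 m
Pipe 2: V = 2.257 m/s, Re = 5.41×10^5, ε/D = 5.40×10^-6, f = 0.01294, h_2 = f(L/D)V²/2g = 21.04 m
Pipe 3: V = 0.5150 m/s, Re = 2.58×10^5, ε/D = 1.25×10^-5, f = 0.01484, h_3 = f(L/D)V²/2g = 0.4516 m
Series → Q common, losses add: H = Σh = 25.20 m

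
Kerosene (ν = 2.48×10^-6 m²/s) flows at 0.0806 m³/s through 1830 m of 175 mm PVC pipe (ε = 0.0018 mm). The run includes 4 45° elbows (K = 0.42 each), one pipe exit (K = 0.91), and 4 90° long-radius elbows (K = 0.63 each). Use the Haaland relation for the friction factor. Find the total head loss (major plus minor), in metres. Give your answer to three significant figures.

V = 4Q/(πD²) = 3.351 m/s; V²/2g = 0.5723 m
Re = 2.36×10^5, ε/D = 1.03×10^-5 → f = 0.01507 (Haaland)
Major: h_f = f(L/D)·V²/2g = 0.01507·10457·0.5723 = 90.22 m
Minor: ΣK = 5.11; h_m = ΣK·V²/2g = 2.925 m
Total H_L = 90.22 + 2.925 = 93.14 m

H_L ≈ 93.1 m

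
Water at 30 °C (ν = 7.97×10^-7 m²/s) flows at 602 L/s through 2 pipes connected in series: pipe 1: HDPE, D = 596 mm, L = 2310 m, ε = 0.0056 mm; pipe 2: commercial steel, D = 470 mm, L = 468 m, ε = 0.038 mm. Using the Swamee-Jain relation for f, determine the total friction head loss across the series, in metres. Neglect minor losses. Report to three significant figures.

Pipe 1: V = 2.158 m/s, Re = 1.61×10^6, ε/D = 9.40×10^-6, f = 0.01104, h_1 = f(L/D)V²/2g = 10.15 m
Pipe 2: V = 3.470 m/s, Re = 2.05×10^6, ε/D = 8.09×10^-5, f = 0.01251, h_2 = f(L/D)V²/2g = 7.644 m
Series → Q common, losses add: H = Σh = 17.79 m

H ≈ 17.8 m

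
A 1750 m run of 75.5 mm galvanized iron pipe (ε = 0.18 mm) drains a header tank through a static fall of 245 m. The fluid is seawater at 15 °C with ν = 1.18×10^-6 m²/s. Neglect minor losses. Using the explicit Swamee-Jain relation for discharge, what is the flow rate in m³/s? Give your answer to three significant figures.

Swamee-Jain (Type II): Q = -0.965·√(gD⁵h_f/L)·ln[ε/(3.7D) + √(3.17ν²L/(gD³h_f))]
√(gD⁵h_f/L) = √(9.81·0.0755⁵·245/1750) = 0.001836
ε/(3.7D) = 6.44×10^-4; √(3.17ν²L/(gD³h_f)) = 8.64×10^-5
Q = -0.965·0.001836·ln(7.308×10^-4) = 0.01279 m³/s
Check: V = 2.86 m/s, Re = 1.83×10^5, f = 0.02560, h_f = 247 m ≈ 245 m ✓

Q ≈ 0.0128 m³/s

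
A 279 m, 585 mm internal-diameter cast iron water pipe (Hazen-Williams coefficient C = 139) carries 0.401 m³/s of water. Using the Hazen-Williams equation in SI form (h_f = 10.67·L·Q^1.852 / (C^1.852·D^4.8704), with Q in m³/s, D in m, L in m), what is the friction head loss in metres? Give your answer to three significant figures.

h_f = 10.67·279·0.401^1.852 / (139^1.852·0.585^4.8704) = 0.8016 m

h_f ≈ 0.802 m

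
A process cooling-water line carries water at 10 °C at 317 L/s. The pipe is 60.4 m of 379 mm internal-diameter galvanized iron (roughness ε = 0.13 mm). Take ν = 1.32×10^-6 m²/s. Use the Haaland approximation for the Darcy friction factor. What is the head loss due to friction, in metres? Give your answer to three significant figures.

V = 4Q/(πD²) = 4·0.317/(π·0.379²) = 2.810 m/s
Re = VD/ν = 2.810·0.379/1.32×10^-6 = 8.07×10^5 → turbulent
ε/D = 0.13/379 = 3.43×10^-4
Haaland: f = 0.01611
h_f = f(L/D)V²/(2g) = 0.01611·(60.4/0.379)·2.810²/(2·9.81) = 1.033 m

h_f ≈ 1.03 m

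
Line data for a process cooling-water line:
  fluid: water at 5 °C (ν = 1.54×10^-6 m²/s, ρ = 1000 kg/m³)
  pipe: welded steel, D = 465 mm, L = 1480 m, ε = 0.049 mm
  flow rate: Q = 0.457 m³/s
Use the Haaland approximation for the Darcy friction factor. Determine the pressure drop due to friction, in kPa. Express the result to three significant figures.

V = 4Q/(πD²) = 4·0.457/(π·0.465²) = 2.691 m/s
Re = VD/ν = 2.691·0.465/1.54×10^-6 = 8.13×10^5 → turbulent
ε/D = 0.049/465 = 1.05×10^-4
Haaland: f = 0.01364
h_f = f(L/D)V²/(2g) = 0.01364·(1480/0.465)·2.691²/(2·9.81) = 16.02 m
Δp = ρg·h_f = 1000·9.81·16.02 = 157.2 kPa

Δp ≈ 157 kPa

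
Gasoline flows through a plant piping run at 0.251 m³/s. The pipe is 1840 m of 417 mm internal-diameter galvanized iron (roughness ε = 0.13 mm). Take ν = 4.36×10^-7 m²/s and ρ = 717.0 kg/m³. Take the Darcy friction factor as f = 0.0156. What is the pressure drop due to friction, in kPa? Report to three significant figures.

V = 4Q/(πD²) = 4·0.251/(π·0.417²) = 1.838 m/s
h_f = f(L/D)V²/(2g) = 0.01560·(1840/0.417)·1.838²/(2·9.81) = 11.85 m
Δp = ρg·h_f = 717.0·9.81·11.85 = 83.35 kPa

Δp ≈ 83.4 kPa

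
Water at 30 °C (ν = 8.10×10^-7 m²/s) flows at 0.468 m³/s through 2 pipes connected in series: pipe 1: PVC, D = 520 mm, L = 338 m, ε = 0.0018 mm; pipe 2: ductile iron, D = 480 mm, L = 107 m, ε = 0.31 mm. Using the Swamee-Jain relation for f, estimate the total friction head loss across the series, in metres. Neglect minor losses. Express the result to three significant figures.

H ≈ 3.15 m

Pipe 1: V = 2.204 m/s, Re = 1.41×10^6, ε/D = 3.46×10^-6, f = 0.01107, h_1 = f(L/D)V²/2g = 1.780 m
Pipe 2: V = 2.586 m/s, Re = 1.53×10^6, ε/D = 6.46×10^-4, f = 0.01806, h_2 = f(L/D)V²/2g = 1.372 m
Series → Q common, losses add: H = Σh = 3.153 m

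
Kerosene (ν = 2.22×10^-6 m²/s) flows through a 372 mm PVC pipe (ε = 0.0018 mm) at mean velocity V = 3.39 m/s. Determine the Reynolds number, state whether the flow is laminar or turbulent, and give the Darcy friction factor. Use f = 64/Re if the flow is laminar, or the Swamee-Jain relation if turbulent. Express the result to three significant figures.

Re = VD/ν = 3.390·0.372/2.22×10^-6 = 5.68×10^5
Re > 4000 → turbulent; ε/D = 4.84×10^-6
Swamee-Jain: f = 0.01288

Re ≈ 5.68×10^5; turbulent; f ≈ 0.0129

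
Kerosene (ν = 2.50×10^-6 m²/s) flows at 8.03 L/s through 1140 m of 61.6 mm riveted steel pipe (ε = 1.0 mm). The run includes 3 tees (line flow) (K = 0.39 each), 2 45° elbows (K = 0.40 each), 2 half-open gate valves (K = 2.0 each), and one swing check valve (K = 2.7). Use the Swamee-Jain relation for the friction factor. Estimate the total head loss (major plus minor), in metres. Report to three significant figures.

V = 4Q/(πD²) = 2.694 m/s; V²/2g = 0.3700 m
Re = 6.64×10^4, ε/D = 0.0162 → f = 0.04595 (Swamee-Jain)
Major: h_f = f(L/D)·V²/2g = 0.04595·18506·0.3700 = 314.7 m
Minor: ΣK = 8.67; h_m = ΣK·V²/2g = 3.208 m
Total H_L = 314.7 + 3.208 = 317.9 m

H_L ≈ 318 m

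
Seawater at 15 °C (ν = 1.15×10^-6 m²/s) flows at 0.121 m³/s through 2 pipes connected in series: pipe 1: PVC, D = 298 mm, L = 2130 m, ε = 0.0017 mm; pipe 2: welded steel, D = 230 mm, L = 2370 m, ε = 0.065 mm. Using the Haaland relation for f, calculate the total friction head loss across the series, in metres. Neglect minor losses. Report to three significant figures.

Pipe 1: V = 1.735 m/s, Re = 4.50×10^5, ε/D = 5.70×10^-6, f = 0.01337, h_1 = f(L/D)V²/2g = 14.66 m
Pipe 2: V = 2.912 m/s, Re = 5.82×10^5, ε/D = 2.83×10^-4, f = 0.01586, h_2 = f(L/D)V²/2g = 70.64 m
Series → Q common, losses add: H = Σh = 85.31 m

H ≈ 85.3 m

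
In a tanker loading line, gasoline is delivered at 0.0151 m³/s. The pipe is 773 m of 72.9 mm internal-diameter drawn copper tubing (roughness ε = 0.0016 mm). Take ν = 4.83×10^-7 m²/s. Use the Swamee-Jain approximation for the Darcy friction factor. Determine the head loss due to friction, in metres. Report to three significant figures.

V = 4Q/(πD²) = 4·0.0151/(π·0.0729²) = 3.618 m/s
Re = VD/ν = 3.618·0.0729/4.83×10^-7 = 5.46×10^5 → turbulent
ε/D = 0.0016/72.9 = 2.19×10^-5
Swamee-Jain: f = 0.01325
h_f = f(L/D)V²/(2g) = 0.01325·(773/0.0729)·3.618²/(2·9.81) = 93.72 m

h_f ≈ 93.7 m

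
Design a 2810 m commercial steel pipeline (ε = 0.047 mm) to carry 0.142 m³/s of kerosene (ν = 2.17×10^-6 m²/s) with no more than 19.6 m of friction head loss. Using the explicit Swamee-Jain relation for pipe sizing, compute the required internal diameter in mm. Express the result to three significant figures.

Swamee-Jain (Type III): D = 0.66·[ε^1.25·(LQ²/(gh_f))^4.75 + ν·Q^9.4·(L/(gh_f))^5.2]^0.04
LQ²/(gh_f) = 0.2947; L/(gh_f) = 14.61
Term 1 = ε^1.25·(…)^4.75 = 1.17×10^-8; Term 2 = ν·Q^9.4·(…)^5.2 = 2.66×10^-8
D = 0.66·(1.17×10^-8 + 2.66×10^-8)^0.04 = 0.3333 m = 333 mm
Check: V = 1.63 m/s, Re = 2.50×10^5, f = 0.01619, h_f = 18.4 m ≈ 19.6 m ✓

D ≈ 333 mm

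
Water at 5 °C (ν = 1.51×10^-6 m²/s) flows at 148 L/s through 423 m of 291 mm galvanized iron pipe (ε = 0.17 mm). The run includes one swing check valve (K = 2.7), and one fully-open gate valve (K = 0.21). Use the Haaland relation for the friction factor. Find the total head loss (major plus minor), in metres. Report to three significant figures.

V = 4Q/(πD²) = 2.225 m/s; V²/2g = 0.2524 m
Re = 4.29×10^5, ε/D = 5.84×10^-4 → f = 0.01821 (Haaland)
Major: h_f = f(L/D)·V²/2g = 0.01821·1454·0.2524 = 6.680 m
Minor: ΣK = 2.91; h_m = ΣK·V²/2g = 0.7345 m
Total H_L = 6.680 + 0.7345 = 7.415 m

H_L ≈ 7.41 m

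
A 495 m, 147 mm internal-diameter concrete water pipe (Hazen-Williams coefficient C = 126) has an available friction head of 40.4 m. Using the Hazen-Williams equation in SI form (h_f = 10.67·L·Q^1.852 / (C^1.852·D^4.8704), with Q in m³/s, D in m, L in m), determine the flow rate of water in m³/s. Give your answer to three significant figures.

Rearranging: Q = [h_f·C^1.852·D^4.8704 / (10.67·L)]^(1/1.852)
Q = [40.4·126^1.852·0.147^4.8704 / (10.67·495)]^0.540 = 0.05859 m³/s

Q ≈ 0.0586 m³/s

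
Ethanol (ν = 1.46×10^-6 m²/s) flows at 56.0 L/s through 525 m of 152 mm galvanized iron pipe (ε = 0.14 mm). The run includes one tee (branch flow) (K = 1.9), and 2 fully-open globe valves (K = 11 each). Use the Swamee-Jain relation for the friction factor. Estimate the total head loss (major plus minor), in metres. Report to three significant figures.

H_L ≈ 45.7 m

V = 4Q/(πD²) = 3.086 m/s; V²/2g = 0.4854 m
Re = 3.21×10^5, ε/D = 9.21×10^-4 → f = 0.02035 (Swamee-Jain)
Major: h_f = f(L/D)·V²/2g = 0.02035·3454·0.4854 = 34.11 m
Minor: ΣK = 23.9; h_m = ΣK·V²/2g = 11.60 m
Total H_L = 34.11 + 11.60 = 45.72 m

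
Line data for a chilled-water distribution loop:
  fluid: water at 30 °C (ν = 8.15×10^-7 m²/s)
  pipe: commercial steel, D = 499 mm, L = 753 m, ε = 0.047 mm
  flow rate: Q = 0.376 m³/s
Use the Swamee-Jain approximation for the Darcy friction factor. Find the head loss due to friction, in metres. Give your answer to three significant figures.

h_f ≈ 3.76 m

V = 4Q/(πD²) = 4·0.376/(π·0.499²) = 1.923 m/s
Re = VD/ν = 1.923·0.499/8.15×10^-7 = 1.18×10^6 → turbulent
ε/D = 0.047/499 = 9.42×10^-5
Swamee-Jain: f = 0.01324
h_f = f(L/D)V²/(2g) = 0.01324·(753/0.499)·1.923²/(2·9.81) = 3.765 m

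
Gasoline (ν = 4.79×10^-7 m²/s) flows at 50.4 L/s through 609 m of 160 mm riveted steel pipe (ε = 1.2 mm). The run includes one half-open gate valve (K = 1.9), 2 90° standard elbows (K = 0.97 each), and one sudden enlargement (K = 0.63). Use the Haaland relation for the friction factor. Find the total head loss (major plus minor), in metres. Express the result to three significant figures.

H_L ≈ 43.6 m

V = 4Q/(πD²) = 2.507 m/s; V²/2g = 0.3203 m
Re = 8.37×10^5, ε/D = 0.00750 → f = 0.03462 (Haaland)
Major: h_f = f(L/D)·V²/2g = 0.03462·3806·0.3203 = 42.20 m
Minor: ΣK = 4.47; h_m = ΣK·V²/2g = 1.432 m
Total H_L = 42.20 + 1.432 = 43.63 m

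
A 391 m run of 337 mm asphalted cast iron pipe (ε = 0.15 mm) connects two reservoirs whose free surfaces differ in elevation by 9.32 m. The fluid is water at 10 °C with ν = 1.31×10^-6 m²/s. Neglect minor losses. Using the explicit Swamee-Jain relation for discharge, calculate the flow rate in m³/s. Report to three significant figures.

Q ≈ 0.272 m³/s

Swamee-Jain (Type II): Q = -0.965·√(gD⁵h_f/L)·ln[ε/(3.7D) + √(3.17ν²L/(gD³h_f))]
√(gD⁵h_f/L) = √(9.81·0.337⁵·9.32/391) = 0.03188
ε/(3.7D) = 1.20×10^-4; √(3.17ν²L/(gD³h_f)) = 2.47×10^-5
Q = -0.965·0.03188·ln(1.450×10^-4) = 0.2719 m³/s
Check: V = 3.05 m/s, Re = 7.84×10^5, f = 0.01706, h_f = 9.38 m ≈ 9.32 m ✓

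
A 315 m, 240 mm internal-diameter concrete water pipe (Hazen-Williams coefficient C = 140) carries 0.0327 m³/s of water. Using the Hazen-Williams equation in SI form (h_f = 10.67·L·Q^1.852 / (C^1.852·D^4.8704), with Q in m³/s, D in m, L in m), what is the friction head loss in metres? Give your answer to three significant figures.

h_f = 10.67·315·0.0327^1.852 / (140^1.852·0.240^4.8704) = 0.6598 m

h_f ≈ 0.660 m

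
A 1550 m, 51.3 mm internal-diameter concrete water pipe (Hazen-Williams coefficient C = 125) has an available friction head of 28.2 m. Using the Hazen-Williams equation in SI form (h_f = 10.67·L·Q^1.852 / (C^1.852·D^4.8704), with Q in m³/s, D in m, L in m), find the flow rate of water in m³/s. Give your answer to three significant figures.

Rearranging: Q = [h_f·C^1.852·D^4.8704 / (10.67·L)]^(1/1.852)
Q = [28.2·125^1.852·0.0513^4.8704 / (10.67·1550)]^0.540 = 0.001622 m³/s

Q ≈ 0.00162 m³/s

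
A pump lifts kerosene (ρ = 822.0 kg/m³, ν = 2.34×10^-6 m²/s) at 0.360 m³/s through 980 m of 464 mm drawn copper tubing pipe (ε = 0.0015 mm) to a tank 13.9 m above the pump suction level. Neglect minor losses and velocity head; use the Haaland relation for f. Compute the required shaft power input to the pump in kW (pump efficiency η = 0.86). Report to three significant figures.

P_shaft ≈ 69.2 kW

V = 4Q/(πD²) = 2.129 m/s; Re = 4.22×10^5; ε/D = 3.23×10^-6; f = 0.01350
h_f = f(L/D)V²/2g = 6.587 m
Total head H = z + h_f = 13.9 + 6.587 = 20.49 m
P_hyd = ρgQH = 822.0·9.81·0.360·20.49 = 59.47 kW
P_shaft = P_hyd/η = 59.47/0.86 = 69.15 kW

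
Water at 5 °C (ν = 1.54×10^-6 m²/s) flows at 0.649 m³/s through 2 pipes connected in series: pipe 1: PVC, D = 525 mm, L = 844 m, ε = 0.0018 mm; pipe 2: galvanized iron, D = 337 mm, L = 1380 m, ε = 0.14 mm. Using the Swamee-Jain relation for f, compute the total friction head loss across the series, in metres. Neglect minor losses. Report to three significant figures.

H ≈ 191 m

Pipe 1: V = 2.998 m/s, Re = 1.02×10^6, ε/D = 3.43×10^-6, f = 0.01165, h_1 = f(L/D)V²/2g = 8.581 m
Pipe 2: V = 7.276 m/s, Re = 1.59×10^6, ε/D = 4.15×10^-4, f = 0.01648, h_2 = f(L/D)V²/2g = 182.1 m
Series → Q common, losses add: H = Σh = 190.7 m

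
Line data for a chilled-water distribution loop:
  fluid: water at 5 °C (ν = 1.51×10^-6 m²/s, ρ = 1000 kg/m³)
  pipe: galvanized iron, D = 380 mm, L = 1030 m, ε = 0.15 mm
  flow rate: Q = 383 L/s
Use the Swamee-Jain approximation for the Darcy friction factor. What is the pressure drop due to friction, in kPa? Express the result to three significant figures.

V = 4Q/(πD²) = 4·0.383/(π·0.380²) = 3.377 m/s
Re = VD/ν = 3.377·0.380/1.51×10^-6 = 8.50×10^5 → turbulent
ε/D = 0.15/380 = 3.95×10^-4
Swamee-Jain: f = 0.01664
h_f = f(L/D)V²/(2g) = 0.01664·(1030/0.380)·3.377²/(2·9.81) = 26.22 m
Δp = ρg·h_f = 1000·9.81·26.22 = 257.2 kPa

Δp ≈ 257 kPa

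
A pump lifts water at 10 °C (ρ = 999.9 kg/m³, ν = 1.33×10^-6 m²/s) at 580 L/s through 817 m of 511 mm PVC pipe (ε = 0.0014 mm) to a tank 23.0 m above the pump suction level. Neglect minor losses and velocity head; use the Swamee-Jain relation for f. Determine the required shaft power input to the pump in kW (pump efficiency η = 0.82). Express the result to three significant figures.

P_shaft ≈ 212 kW

V = 4Q/(πD²) = 2.828 m/s; Re = 1.09×10^6; ε/D = 2.74×10^-6; f = 0.01152
h_f = f(L/D)V²/2g = 7.508 m
Total head H = z + h_f = 23.0 + 7.508 = 30.51 m
P_hyd = ρgQH = 999.9·9.81·0.580·30.51 = 173.6 kW
P_shaft = P_hyd/η = 173.6/0.82 = 211.7 kW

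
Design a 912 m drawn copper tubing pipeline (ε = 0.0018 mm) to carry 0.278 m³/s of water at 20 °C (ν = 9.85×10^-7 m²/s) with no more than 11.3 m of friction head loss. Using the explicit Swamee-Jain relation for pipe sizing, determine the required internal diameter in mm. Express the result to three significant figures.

D ≈ 364 mm

Swamee-Jain (Type III): D = 0.66·[ε^1.25·(LQ²/(gh_f))^4.75 + ν·Q^9.4·(L/(gh_f))^5.2]^0.04
LQ²/(gh_f) = 0.6358; L/(gh_f) = 8.227
Term 1 = ε^1.25·(…)^4.75 = 7.67×10^-9; Term 2 = ν·Q^9.4·(…)^5.2 = 3.36×10^-7
D = 0.66·(7.67×10^-9 + 3.36×10^-7)^0.04 = 0.3639 m = 364 mm
Check: V = 2.67 m/s, Re = 9.87×10^5, f = 0.01175, h_f = 10.7 m ≈ 11.3 m ✓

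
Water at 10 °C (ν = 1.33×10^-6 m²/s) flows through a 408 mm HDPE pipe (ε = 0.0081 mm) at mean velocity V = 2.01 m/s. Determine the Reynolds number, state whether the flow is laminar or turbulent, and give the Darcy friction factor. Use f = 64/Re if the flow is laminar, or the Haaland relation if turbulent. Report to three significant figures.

Re = VD/ν = 2.010·0.408/1.33×10^-6 = 6.17×10^5
Re > 4000 → turbulent; ε/D = 1.99×10^-5
Haaland: f = 0.01286

Re ≈ 6.17×10^5; turbulent; f ≈ 0.0129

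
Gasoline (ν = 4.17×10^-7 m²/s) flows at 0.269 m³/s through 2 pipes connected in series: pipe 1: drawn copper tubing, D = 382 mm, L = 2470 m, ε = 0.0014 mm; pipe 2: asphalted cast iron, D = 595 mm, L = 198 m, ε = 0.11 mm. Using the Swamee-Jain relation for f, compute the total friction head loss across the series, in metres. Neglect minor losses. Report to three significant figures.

Pipe 1: V = 2.347 m/s, Re = 2.15×10^6, ε/D = 3.66×10^-6, f = 0.01039, h_1 = f(L/D)V²/2g = 18.87 m
Pipe 2: V = 0.9674 m/s, Re = 1.38×10^6, ε/D = 1.85×10^-4, f = 0.01435, h_2 = f(L/D)V²/2g = 0.2278 m
Series → Q common, losses add: H = Σh = 19.10 m

H ≈ 19.1 m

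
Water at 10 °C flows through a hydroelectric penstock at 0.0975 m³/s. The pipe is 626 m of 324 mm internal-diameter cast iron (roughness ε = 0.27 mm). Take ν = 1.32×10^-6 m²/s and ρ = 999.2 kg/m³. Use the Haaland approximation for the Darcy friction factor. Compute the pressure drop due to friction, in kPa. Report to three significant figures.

Δp ≈ 26.8 kPa

V = 4Q/(πD²) = 4·0.0975/(π·0.324²) = 1.183 m/s
Re = VD/ν = 1.183·0.324/1.32×10^-6 = 2.90×10^5 → turbulent
ε/D = 0.27/324 = 8.33×10^-4
Haaland: f = 0.01982
h_f = f(L/D)V²/(2g) = 0.01982·(626/0.324)·1.183²/(2·9.81) = 2.729 m
Δp = ρg·h_f = 999.2·9.81·2.729 = 26.75 kPa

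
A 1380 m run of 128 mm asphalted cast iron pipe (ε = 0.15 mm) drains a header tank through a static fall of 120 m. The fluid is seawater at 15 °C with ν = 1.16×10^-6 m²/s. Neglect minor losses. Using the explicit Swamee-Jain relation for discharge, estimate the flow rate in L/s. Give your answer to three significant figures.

Swamee-Jain (Type II): Q = -0.965·√(gD⁵h_f/L)·ln[ε/(3.7D) + √(3.17ν²L/(gD³h_f))]
√(gD⁵h_f/L) = √(9.81·0.128⁵·120/1380) = 0.005414
ε/(3.7D) = 3.17×10^-4; √(3.17ν²L/(gD³h_f)) = 4.88×10^-5
Q = -0.965·0.005414·ln(3.656×10^-4) = 0.04135 m³/s
Check: V = 3.21 m/s, Re = 3.55×10^5, f = 0.02130, h_f = 121 m ≈ 120 m ✓

Q ≈ 41.3 L/s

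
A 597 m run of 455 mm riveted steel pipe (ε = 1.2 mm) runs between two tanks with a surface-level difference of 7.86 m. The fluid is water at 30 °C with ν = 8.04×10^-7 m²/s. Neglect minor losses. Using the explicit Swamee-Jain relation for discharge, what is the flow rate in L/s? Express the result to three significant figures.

Swamee-Jain (Type II): Q = -0.965·√(gD⁵h_f/L)·ln[ε/(3.7D) + √(3.17ν²L/(gD³h_f))]
√(gD⁵h_f/L) = √(9.81·0.455⁵·7.86/597) = 0.05019
ε/(3.7D) = 7.13×10^-4; √(3.17ν²L/(gD³h_f)) = 1.30×10^-5
Q = -0.965·0.05019·ln(7.258×10^-4) = 0.3501 m³/s
Check: V = 2.15 m/s, Re = 1.22×10^6, f = 0.02543, h_f = 7.88 m ≈ 7.86 m ✓

Q ≈ 350 L/s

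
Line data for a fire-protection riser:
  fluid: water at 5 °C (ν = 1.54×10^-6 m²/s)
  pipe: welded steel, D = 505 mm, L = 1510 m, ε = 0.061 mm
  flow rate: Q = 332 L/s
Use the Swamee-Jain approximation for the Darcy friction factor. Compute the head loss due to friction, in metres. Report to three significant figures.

h_f ≈ 6.10 m

V = 4Q/(πD²) = 4·0.332/(π·0.505²) = 1.658 m/s
Re = VD/ν = 1.658·0.505/1.54×10^-6 = 5.44×10^5 → turbulent
ε/D = 0.061/505 = 1.21×10^-4
Swamee-Jain: f = 0.01458
h_f = f(L/D)V²/(2g) = 0.01458·(1510/0.505)·1.658²/(2·9.81) = 6.103 m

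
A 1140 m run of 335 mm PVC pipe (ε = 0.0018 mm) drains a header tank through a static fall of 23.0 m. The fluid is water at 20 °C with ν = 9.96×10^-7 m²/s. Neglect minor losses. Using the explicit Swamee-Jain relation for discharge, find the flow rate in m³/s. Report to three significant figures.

Swamee-Jain (Type II): Q = -0.965·√(gD⁵h_f/L)·ln[ε/(3.7D) + √(3.17ν²L/(gD³h_f))]
√(gD⁵h_f/L) = √(9.81·0.335⁵·23.0/1140) = 0.02890
ε/(3.7D) = 1.45×10^-6; √(3.17ν²L/(gD³h_f)) = 2.06×10^-5
Q = -0.965·0.02890·ln(2.201×10^-5) = 0.2990 m³/s
Check: V = 3.39 m/s, Re = 1.14×10^6, f = 0.01150, h_f = 23.0 m ≈ 23.0 m ✓

Q ≈ 0.299 m³/s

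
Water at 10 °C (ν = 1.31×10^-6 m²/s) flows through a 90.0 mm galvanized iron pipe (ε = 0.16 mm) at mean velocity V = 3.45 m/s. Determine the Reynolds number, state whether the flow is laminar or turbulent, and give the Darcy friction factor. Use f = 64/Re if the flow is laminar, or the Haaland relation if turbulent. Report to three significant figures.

Re = VD/ν = 3.450·0.0900/1.31×10^-6 = 2.37×10^5
Re > 4000 → turbulent; ε/D = 0.00178
Haaland: f = 0.02347

Re ≈ 2.37×10^5; turbulent; f ≈ 0.0235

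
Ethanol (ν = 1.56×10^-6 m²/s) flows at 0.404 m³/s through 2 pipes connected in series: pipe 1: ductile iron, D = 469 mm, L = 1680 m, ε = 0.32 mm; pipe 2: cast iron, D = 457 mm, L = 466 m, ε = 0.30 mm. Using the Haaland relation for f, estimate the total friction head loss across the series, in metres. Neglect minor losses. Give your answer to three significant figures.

H ≈ 24.2 m

Pipe 1: V = 2.339 m/s, Re = 7.03×10^5, ε/D = 6.82×10^-4, f = 0.01846, h_1 = f(L/D)V²/2g = 18.43 m
Pipe 2: V = 2.463 m/s, Re = 7.22×10^5, ε/D = 6.56×10^-4, f = 0.01830, h_2 = f(L/D)V²/2g = 5.769 m
Series → Q common, losses add: H = Σh = 24.20 m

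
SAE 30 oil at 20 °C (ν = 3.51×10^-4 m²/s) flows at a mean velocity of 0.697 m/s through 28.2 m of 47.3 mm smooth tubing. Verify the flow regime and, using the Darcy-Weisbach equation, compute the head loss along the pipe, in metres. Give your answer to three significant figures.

h_f ≈ 10.1 m

Re = VD/ν = 0.697·0.04730/3.51×10^-4 = 93.9 → laminar (Re < 2300)
f = 64/Re = 0.6814
h_f = f(L/D)V²/(2g) = 0.6814·(28.2/0.04730)·0.697²/(2·9.81) = 10.06 m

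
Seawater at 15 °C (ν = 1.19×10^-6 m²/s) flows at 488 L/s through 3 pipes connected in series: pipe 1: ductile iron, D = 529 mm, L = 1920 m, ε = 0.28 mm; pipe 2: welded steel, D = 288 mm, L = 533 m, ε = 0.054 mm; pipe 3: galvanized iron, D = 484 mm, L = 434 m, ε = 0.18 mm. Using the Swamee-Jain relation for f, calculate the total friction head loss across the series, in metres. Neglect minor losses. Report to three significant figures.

Pipe 1: V = 2.220 m/s, Re = 9.87×10^5, ε/D = 5.29×10^-4, f = 0.01750, h_1 = f(L/D)V²/2g = 15.96 m
Pipe 2: V = 7.491 m/s, Re = 1.81×10^6, ε/D = 1.88×10^-4, f = 0.01422, h_2 = f(L/D)V²/2g = 75.25 m
Pipe 3: V = 2.652 m/s, Re = 1.08×10^6, ε/D = 3.72×10^-4, f = 0.01632, h_3 = f(L/D)V²/2g = 5.247 m
Series → Q common, losses add: H = Σh = 96.46 m

H ≈ 96.5 m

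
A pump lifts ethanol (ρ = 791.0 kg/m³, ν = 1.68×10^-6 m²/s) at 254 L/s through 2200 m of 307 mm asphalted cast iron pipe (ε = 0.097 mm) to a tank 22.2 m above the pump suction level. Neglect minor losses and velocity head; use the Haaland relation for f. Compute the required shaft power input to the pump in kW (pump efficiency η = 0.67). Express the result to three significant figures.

V = 4Q/(πD²) = 3.431 m/s; Re = 6.27×10^5; ε/D = 3.16×10^-4; f = 0.01607
h_f = f(L/D)V²/2g = 69.12 m
Total head H = z + h_f = 22.2 + 69.12 = 91.32 m
P_hyd = ρgQH = 791.0·9.81·0.254·91.32 = 180.0 kW
P_shaft = P_hyd/η = 180.0/0.67 = 268.6 kW

P_shaft ≈ 269 kW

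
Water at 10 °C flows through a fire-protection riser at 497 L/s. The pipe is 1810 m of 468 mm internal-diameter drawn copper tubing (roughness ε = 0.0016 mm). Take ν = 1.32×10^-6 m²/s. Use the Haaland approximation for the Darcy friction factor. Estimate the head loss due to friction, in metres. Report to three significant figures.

h_f ≈ 19.1 m

V = 4Q/(πD²) = 4·0.497/(π·0.468²) = 2.889 m/s
Re = VD/ν = 2.889·0.468/1.32×10^-6 = 1.02×10^6 → turbulent
ε/D = 0.0016/468 = 3.42×10^-6
Haaland: f = 0.01160
h_f = f(L/D)V²/(2g) = 0.01160·(1810/0.468)·2.889²/(2·9.81) = 19.08 m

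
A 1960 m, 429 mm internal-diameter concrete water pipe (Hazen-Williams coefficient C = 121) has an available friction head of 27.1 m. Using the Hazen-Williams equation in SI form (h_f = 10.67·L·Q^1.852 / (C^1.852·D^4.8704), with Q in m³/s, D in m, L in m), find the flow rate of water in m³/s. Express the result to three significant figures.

Rearranging: Q = [h_f·C^1.852·D^4.8704 / (10.67·L)]^(1/1.852)
Q = [27.1·121^1.852·0.429^4.8704 / (10.67·1960)]^0.540 = 0.3607 m³/s

Q ≈ 0.361 m³/s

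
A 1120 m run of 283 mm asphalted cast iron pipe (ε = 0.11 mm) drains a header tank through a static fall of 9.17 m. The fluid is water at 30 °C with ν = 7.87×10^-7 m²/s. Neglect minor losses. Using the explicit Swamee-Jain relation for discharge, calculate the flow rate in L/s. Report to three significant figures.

Q ≈ 104 L/s

Swamee-Jain (Type II): Q = -0.965·√(gD⁵h_f/L)·ln[ε/(3.7D) + √(3.17ν²L/(gD³h_f))]
√(gD⁵h_f/L) = √(9.81·0.283⁵·9.17/1120) = 0.01207
ε/(3.7D) = 1.05×10^-4; √(3.17ν²L/(gD³h_f)) = 3.28×10^-5
Q = -0.965·0.01207·ln(1.379×10^-4) = 0.1036 m³/s
Check: V = 1.65 m/s, Re = 5.92×10^5, f = 0.01688, h_f = 9.23 m ≈ 9.17 m ✓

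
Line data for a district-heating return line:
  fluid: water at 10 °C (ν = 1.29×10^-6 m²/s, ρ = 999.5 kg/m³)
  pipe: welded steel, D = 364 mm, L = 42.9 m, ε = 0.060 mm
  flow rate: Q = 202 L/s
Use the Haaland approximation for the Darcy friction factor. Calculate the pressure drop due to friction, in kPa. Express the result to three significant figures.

V = 4Q/(πD²) = 4·0.202/(π·0.364²) = 1.941 m/s
Re = VD/ν = 1.941·0.364/1.29×10^-6 = 5.48×10^5 → turbulent
ε/D = 0.060/364 = 1.65×10^-4
Haaland: f = 0.01483
h_f = f(L/D)V²/(2g) = 0.01483·(42.9/0.364)·1.941²/(2·9.81) = 0.3356 m
Δp = ρg·h_f = 999.5·9.81·0.3356 = 3.291 kPa

Δp ≈ 3.29 kPa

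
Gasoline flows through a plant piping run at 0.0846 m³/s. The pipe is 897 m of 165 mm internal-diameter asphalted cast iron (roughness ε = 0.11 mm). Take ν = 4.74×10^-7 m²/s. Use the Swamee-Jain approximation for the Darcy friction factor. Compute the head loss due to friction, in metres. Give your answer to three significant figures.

h_f ≈ 79.0 m

V = 4Q/(πD²) = 4·0.0846/(π·0.165²) = 3.957 m/s
Re = VD/ν = 3.957·0.165/4.74×10^-7 = 1.38×10^6 → turbulent
ε/D = 0.11/165 = 6.67×10^-4
Swamee-Jain: f = 0.01821
h_f = f(L/D)V²/(2g) = 0.01821·(897/0.165)·3.957²/(2·9.81) = 79.00 m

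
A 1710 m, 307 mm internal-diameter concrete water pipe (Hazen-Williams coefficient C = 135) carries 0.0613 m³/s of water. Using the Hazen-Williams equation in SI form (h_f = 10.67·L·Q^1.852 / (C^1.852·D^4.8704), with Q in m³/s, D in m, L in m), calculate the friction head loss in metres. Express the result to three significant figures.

h_f = 10.67·1710·0.0613^1.852 / (135^1.852·0.307^4.8704) = 3.698 m

h_f ≈ 3.70 m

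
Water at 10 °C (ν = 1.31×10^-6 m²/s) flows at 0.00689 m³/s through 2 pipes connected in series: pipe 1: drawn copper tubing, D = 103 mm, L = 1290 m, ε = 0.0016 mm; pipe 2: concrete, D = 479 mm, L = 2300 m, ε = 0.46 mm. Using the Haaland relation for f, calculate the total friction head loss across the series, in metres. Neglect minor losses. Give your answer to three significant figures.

Pipe 1: V = 0.8269 m/s, Re = 6.50×10^4, ε/D = 1.55×10^-5, f = 0.01958, h_1 = f(L/D)V²/2g = 8.548 m
Pipe 2: V = 0.03823 m/s, Re = 1.40×10^4, ε/D = 9.60×10^-4, f = 0.02971, h_2 = f(L/D)V²/2g = 0.01063 m
Series → Q common, losses add: H = Σh = 8.559 m

H ≈ 8.56 m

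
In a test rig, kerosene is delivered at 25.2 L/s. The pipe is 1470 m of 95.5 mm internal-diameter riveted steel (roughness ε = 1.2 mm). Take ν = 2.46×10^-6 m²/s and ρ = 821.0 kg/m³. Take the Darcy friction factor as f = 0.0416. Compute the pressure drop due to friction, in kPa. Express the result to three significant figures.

V = 4Q/(πD²) = 4·0.0252/(π·0.0955²) = 3.518 m/s
h_f = f(L/D)V²/(2g) = 0.04160·(1470/0.0955)·3.518²/(2·9.81) = 403.9 m
Δp = ρg·h_f = 821.0·9.81·403.9 = 3253 kPa

Δp ≈ 3250 kPa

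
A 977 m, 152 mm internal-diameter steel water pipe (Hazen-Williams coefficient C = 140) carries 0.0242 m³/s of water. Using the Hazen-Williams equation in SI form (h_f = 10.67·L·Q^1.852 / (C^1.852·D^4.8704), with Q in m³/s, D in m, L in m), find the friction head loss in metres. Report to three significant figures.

h_f = 10.67·977·0.0242^1.852 / (140^1.852·0.152^4.8704) = 10.84 m

h_f ≈ 10.8 m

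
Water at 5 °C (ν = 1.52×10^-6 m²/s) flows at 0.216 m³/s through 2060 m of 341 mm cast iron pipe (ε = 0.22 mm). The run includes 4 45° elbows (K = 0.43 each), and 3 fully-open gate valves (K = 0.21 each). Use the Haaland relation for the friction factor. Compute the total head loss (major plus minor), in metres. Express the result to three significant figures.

V = 4Q/(πD²) = 2.365 m/s; V²/2g = 0.2851 m
Re = 5.31×10^5, ε/D = 6.45×10^-4 → f = 0.01840 (Haaland)
Major: h_f = f(L/D)·V²/2g = 0.01840·6041·0.2851 = 31.70 m
Minor: ΣK = 2.35; h_m = ΣK·V²/2g = 0.6700 m
Total H_L = 31.70 + 0.6700 = 32.37 m

H_L ≈ 32.4 m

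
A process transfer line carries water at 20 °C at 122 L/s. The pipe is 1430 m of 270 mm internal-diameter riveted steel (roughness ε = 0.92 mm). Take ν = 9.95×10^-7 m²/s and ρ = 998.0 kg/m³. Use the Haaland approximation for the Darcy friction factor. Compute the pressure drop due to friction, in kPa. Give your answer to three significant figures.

V = 4Q/(πD²) = 4·0.122/(π·0.270²) = 2.131 m/s
Re = VD/ν = 2.131·0.270/9.95×10^-7 = 5.78×10^5 → turbulent
ε/D = 0.92/270 = 0.00341
Haaland: f = 0.02738
h_f = f(L/D)V²/(2g) = 0.02738·(1430/0.270)·2.131²/(2·9.81) = 33.55 m
Δp = ρg·h_f = 998.0·9.81·33.55 = 328.5 kPa

Δp ≈ 328 kPa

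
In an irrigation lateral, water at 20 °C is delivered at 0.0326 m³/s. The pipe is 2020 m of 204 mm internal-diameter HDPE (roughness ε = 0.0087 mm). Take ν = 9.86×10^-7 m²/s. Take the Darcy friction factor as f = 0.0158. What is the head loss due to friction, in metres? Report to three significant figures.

V = 4Q/(πD²) = 4·0.0326/(π·0.204²) = 0.9974 m/s
h_f = f(L/D)V²/(2g) = 0.01580·(2020/0.204)·0.9974²/(2·9.81) = 7.933 m

h_f ≈ 7.93 m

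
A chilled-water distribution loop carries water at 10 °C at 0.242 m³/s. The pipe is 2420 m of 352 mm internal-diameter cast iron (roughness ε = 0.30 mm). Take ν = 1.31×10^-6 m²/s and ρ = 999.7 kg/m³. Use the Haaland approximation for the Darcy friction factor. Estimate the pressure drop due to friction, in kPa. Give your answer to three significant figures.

V = 4Q/(πD²) = 4·0.242/(π·0.352²) = 2.487 m/s
Re = VD/ν = 2.487·0.352/1.31×10^-6 = 6.68×10^5 → turbulent
ε/D = 0.30/352 = 8.52×10^-4
Haaland: f = 0.01937
h_f = f(L/D)V²/(2g) = 0.01937·(2420/0.352)·2.487²/(2·9.81) = 41.98 m
Δp = ρg·h_f = 999.7·9.81·41.98 = 411.7 kPa

Δp ≈ 412 kPa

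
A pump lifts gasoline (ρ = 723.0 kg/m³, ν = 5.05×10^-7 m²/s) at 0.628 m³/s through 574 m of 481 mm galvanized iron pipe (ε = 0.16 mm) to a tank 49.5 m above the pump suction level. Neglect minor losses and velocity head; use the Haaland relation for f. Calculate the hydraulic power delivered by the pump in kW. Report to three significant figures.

P_hyd ≈ 271 kW

V = 4Q/(πD²) = 3.456 m/s; Re = 3.29×10^6; ε/D = 3.33×10^-4; f = 0.01549
h_f = f(L/D)V²/2g = 11.25 m
Total head H = z + h_f = 49.5 + 11.25 = 60.75 m
P_hyd = ρgQH = 723.0·9.81·0.628·60.75 = 270.6 kW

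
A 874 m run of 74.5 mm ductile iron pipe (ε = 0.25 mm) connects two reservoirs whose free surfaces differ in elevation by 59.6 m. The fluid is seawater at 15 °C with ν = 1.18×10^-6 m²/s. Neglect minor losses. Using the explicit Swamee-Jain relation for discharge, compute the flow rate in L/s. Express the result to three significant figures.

Swamee-Jain (Type II): Q = -0.965·√(gD⁵h_f/L)·ln[ε/(3.7D) + √(3.17ν²L/(gD³h_f))]
√(gD⁵h_f/L) = √(9.81·0.0745⁵·59.6/874) = 0.001239
ε/(3.7D) = 9.07×10^-4; √(3.17ν²L/(gD³h_f)) = 1.26×10^-4
Q = -0.965·0.001239·ln(0.001033) = 0.008220 m³/s
Check: V = 1.89 m/s, Re = 1.19×10^5, f = 0.02827, h_f = 60.1 m ≈ 59.6 m ✓

Q ≈ 8.22 L/s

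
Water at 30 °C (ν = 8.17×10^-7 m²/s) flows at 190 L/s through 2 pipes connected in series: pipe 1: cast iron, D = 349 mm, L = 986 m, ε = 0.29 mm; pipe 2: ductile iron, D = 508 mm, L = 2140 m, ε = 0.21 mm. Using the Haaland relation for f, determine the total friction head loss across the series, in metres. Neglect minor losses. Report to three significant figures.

H ≈ 14.1 m

Pipe 1: V = 1.986 m/s, Re = 8.48×10^5, ε/D = 8.31×10^-4, f = 0.01917, h_1 = f(L/D)V²/2g = 10.89 m
Pipe 2: V = 0.9374 m/s, Re = 5.83×10^5, ε/D = 4.13×10^-4, f = 0.01688, h_2 = f(L/D)V²/2g = 3.184 m
Series → Q common, losses add: H = Σh = 14.08 m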